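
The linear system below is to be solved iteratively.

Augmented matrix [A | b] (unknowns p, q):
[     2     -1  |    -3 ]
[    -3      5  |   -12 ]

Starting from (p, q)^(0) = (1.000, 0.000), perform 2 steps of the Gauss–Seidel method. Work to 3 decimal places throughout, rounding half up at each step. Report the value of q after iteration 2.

Iteration 1:
  p = (-3 - (-1)·0.000) / (2) = -1.500
  q = (-12 - (-3)·-1.500) / (5) = -3.300
Iteration 2:
  p = (-3 - (-1)·-3.300) / (2) = -3.150
  q = (-12 - (-3)·-3.150) / (5) = -4.290

-4.290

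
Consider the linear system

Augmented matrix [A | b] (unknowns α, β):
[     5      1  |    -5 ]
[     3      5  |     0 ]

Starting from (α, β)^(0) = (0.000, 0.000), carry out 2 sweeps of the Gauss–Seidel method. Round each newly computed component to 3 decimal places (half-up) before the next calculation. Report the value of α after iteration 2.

-1.120

Iteration 1:
  α = (-5 - (1)·0.000) / (5) = -1.000
  β = (0 - (3)·-1.000) / (5) = 0.600
Iteration 2:
  α = (-5 - (1)·0.600) / (5) = -1.120
  β = (0 - (3)·-1.120) / (5) = 0.672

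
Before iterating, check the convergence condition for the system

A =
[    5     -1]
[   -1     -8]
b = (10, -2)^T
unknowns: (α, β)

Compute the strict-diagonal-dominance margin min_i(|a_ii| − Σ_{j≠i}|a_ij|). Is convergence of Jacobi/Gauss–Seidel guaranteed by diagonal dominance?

row 1: |5| − (1) = 4
row 2: |-8| − (1) = 7
minimum over rows = 4 → strictly diagonally dominant (convergence guaranteed)

4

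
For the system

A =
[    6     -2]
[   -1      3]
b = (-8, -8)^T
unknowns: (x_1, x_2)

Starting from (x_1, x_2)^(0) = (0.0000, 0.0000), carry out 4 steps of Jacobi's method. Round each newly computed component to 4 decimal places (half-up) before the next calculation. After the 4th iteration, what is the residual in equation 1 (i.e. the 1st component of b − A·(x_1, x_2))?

-0.0990

Iteration 1:
  x_1 = (-8 - (-2)·0.0000) / (6) = -1.3333
  x_2 = (-8 - (-1)·0.0000) / (3) = -2.6667
Iteration 2:
  x_1 = (-8 - (-2)·-2.6667) / (6) = -2.2222
  x_2 = (-8 - (-1)·-1.3333) / (3) = -3.1111
Iteration 3:
  x_1 = (-8 - (-2)·-3.1111) / (6) = -2.3704
  x_2 = (-8 - (-1)·-2.2222) / (3) = -3.4074
Iteration 4:
  x_1 = (-8 - (-2)·-3.4074) / (6) = -2.4691
  x_2 = (-8 - (-1)·-2.3704) / (3) = -3.4568
Residual b − A·x = (-0.0990, -0.0987)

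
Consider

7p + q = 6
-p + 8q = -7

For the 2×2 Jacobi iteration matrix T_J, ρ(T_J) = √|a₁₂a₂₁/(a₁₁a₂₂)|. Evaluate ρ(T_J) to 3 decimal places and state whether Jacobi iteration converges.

0.134

a₁₂a₂₁/(a₁₁a₂₂) = (1)·(-1) / ((7)·(8)) = -0.017857
ρ = √|-0.017857| = √0.017857 = 0.134
ρ < 1, so Jacobi converges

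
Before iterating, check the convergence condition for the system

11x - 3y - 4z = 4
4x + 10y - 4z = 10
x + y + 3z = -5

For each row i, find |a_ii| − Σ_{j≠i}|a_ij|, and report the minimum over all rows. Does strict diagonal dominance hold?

row 1: |11| − (3+4) = 4
row 2: |10| − (4+4) = 2
row 3: |3| − (1+1) = 1
minimum over rows = 1 → strictly diagonally dominant (convergence guaranteed)

1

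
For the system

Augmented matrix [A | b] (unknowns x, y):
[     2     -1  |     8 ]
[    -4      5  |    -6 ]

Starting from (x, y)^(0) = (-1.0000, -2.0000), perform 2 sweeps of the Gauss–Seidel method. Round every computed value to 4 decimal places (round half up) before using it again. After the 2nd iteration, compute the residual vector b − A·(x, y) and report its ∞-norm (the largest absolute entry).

1.2800

Iteration 1:
  x = (8 - (-1)·-2.0000) / (2) = 3.0000
  y = (-6 - (-4)·3.0000) / (5) = 1.2000
Iteration 2:
  x = (8 - (-1)·1.2000) / (2) = 4.6000
  y = (-6 - (-4)·4.6000) / (5) = 2.4800
Residual b − A·x = (1.2800, 0.0000); ∞-norm = 1.2800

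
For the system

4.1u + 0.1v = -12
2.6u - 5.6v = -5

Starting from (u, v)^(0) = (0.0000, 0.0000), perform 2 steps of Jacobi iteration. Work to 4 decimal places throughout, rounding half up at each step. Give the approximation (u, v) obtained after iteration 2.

(-2.9486, -0.4660)

Iteration 1:
  u = (-12 - (0.1)·0.0000) / (4.1) = -2.9268
  v = (-5 - (2.6)·0.0000) / (-5.6) = 0.8929
Iteration 2:
  u = (-12 - (0.1)·0.8929) / (4.1) = -2.9486
  v = (-5 - (2.6)·-2.9268) / (-5.6) = -0.4660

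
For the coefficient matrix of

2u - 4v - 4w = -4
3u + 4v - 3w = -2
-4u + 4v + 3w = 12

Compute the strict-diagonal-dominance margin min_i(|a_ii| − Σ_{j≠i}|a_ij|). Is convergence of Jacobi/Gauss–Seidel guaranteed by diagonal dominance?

-6

row 1: |2| − (4+4) = -6
row 2: |4| − (3+3) = -2
row 3: |3| − (4+4) = -5
minimum over rows = -6 → not strictly diagonally dominant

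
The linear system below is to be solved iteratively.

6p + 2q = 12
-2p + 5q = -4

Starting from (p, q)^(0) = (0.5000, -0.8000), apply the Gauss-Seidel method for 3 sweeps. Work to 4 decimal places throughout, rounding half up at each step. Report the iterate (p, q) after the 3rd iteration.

Iteration 1:
  p = (12 - (2)·-0.8000) / (6) = 2.2667
  q = (-4 - (-2)·2.2667) / (5) = 0.1067
Iteration 2:
  p = (12 - (2)·0.1067) / (6) = 1.9644
  q = (-4 - (-2)·1.9644) / (5) = -0.0142
Iteration 3:
  p = (12 - (2)·-0.0142) / (6) = 2.0047
  q = (-4 - (-2)·2.0047) / (5) = 0.0019

(2.0047, 0.0019)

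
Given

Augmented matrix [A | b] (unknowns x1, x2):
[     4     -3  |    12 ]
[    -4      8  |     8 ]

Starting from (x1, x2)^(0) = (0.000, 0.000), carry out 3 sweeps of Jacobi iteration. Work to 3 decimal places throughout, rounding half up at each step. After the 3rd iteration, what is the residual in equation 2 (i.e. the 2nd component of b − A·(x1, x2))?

Iteration 1:
  x1 = (12 - (-3)·0.000) / (4) = 3.000
  x2 = (8 - (-4)·0.000) / (8) = 1.000
Iteration 2:
  x1 = (12 - (-3)·1.000) / (4) = 3.750
  x2 = (8 - (-4)·3.000) / (8) = 2.500
Iteration 3:
  x1 = (12 - (-3)·2.500) / (4) = 4.875
  x2 = (8 - (-4)·3.750) / (8) = 2.875
Residual b − A·x = (1.125, 4.500)

4.500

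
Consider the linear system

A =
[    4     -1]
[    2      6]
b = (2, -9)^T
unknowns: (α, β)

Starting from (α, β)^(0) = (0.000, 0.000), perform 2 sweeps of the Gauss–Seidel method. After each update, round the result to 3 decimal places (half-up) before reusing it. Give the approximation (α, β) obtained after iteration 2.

Iteration 1:
  α = (2 - (-1)·0.000) / (4) = 0.500
  β = (-9 - (2)·0.500) / (6) = -1.667
Iteration 2:
  α = (2 - (-1)·-1.667) / (4) = 0.083
  β = (-9 - (2)·0.083) / (6) = -1.528

(0.083, -1.528)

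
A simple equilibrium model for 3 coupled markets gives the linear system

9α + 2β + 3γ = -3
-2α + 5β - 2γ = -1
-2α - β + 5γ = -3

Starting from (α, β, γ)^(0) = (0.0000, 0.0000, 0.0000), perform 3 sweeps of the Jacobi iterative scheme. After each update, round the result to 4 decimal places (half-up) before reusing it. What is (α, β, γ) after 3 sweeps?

(0.0518, -0.5449, -0.7502)

Iteration 1:
  α = (-3 - (2)·0.0000 - (3)·0.0000) / (9) = -0.3333
  β = (-1 - (-2)·0.0000 - (-2)·0.0000) / (5) = -0.2000
  γ = (-3 - (-2)·0.0000 - (-1)·0.0000) / (5) = -0.6000
Iteration 2:
  α = (-3 - (2)·-0.2000 - (3)·-0.6000) / (9) = -0.0889
  β = (-1 - (-2)·-0.3333 - (-2)·-0.6000) / (5) = -0.5733
  γ = (-3 - (-2)·-0.3333 - (-1)·-0.2000) / (5) = -0.7733
Iteration 3:
  α = (-3 - (2)·-0.5733 - (3)·-0.7733) / (9) = 0.0518
  β = (-1 - (-2)·-0.0889 - (-2)·-0.7733) / (5) = -0.5449
  γ = (-3 - (-2)·-0.0889 - (-1)·-0.5733) / (5) = -0.7502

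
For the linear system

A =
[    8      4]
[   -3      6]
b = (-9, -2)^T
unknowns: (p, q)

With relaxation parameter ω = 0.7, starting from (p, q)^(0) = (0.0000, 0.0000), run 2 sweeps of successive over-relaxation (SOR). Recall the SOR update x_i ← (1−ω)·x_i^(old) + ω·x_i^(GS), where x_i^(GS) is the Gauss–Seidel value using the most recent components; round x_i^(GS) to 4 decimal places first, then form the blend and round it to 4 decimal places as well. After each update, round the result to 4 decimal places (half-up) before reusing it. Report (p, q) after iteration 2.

Iteration 1:
  p: GS value = (-9 - (4)·0.0000) / (8) = -1.1250;  p ← (1−ω)·0.0000 + ω·-1.1250 = -0.7875
  q: GS value = (-2 - (-3)·-0.7875) / (6) = -0.7271;  q ← (1−ω)·0.0000 + ω·-0.7271 = -0.5090
Iteration 2:
  p: GS value = (-9 - (4)·-0.5090) / (8) = -0.8705;  p ← (1−ω)·-0.7875 + ω·-0.8705 = -0.8456
  q: GS value = (-2 - (-3)·-0.8456) / (6) = -0.7561;  q ← (1−ω)·-0.5090 + ω·-0.7561 = -0.6820

(-0.8456, -0.6820)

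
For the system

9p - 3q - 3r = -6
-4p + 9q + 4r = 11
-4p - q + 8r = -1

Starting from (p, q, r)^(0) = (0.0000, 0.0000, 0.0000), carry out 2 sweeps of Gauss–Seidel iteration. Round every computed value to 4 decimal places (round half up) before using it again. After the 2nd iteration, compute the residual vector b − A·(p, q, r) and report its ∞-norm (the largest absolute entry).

1.0971

Iteration 1:
  p = (-6 - (-3)·0.0000 - (-3)·0.0000) / (9) = -0.6667
  q = (11 - (-4)·-0.6667 - (4)·0.0000) / (9) = 0.9259
  r = (-1 - (-4)·-0.6667 - (-1)·0.9259) / (8) = -0.3426
Iteration 2:
  p = (-6 - (-3)·0.9259 - (-3)·-0.3426) / (9) = -0.4722
  q = (11 - (-4)·-0.4722 - (4)·-0.3426) / (9) = 1.1646
  r = (-1 - (-4)·-0.4722 - (-1)·1.1646) / (8) = -0.2155
Residual b − A·x = (1.0971, -0.5082, -0.0002); ∞-norm = 1.0971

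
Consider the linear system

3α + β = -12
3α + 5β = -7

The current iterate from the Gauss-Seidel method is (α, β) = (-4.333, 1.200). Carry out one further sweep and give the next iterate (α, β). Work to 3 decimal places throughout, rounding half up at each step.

(-4.400, 1.240)

One sweep:
  α = (-12 - (1)·1.200) / (3) = -4.400
  β = (-7 - (3)·-4.400) / (5) = 1.240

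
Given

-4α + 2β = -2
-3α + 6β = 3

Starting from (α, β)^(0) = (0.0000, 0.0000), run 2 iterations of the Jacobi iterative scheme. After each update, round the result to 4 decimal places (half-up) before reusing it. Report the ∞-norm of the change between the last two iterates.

Iteration 1:
  α = (-2 - (2)·0.0000) / (-4) = 0.5000
  β = (3 - (-3)·0.0000) / (6) = 0.5000
Iteration 2:
  α = (-2 - (2)·0.5000) / (-4) = 0.7500
  β = (3 - (-3)·0.5000) / (6) = 0.7500
Change: (0.2500, 0.2500) → max |·| = 0.2500

0.2500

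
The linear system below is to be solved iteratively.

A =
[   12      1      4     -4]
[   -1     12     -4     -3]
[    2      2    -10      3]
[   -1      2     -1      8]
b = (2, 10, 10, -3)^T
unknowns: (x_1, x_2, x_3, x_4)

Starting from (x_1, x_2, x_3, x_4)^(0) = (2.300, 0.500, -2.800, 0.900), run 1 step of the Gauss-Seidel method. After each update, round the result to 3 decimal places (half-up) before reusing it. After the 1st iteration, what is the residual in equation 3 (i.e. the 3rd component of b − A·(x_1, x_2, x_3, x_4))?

Iteration 1:
  x_1 = (2 - (1)·0.500 - (4)·-2.800 - (-4)·0.900) / (12) = 1.358
  x_2 = (10 - (-1)·1.358 - (-4)·-2.800 - (-3)·0.900) / (12) = 0.238
  x_3 = (10 - (2)·1.358 - (2)·0.238 - (3)·0.900) / (-10) = -0.411
  x_4 = (-3 - (-1)·1.358 - (2)·0.238 - (-1)·-0.411) / (8) = -0.316
Residual b − A·x = (-14.154, 5.910, 3.646, -0.001)

3.646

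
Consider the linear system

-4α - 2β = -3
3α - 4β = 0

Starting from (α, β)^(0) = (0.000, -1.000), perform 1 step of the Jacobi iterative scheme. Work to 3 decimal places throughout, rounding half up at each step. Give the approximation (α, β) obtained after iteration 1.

Iteration 1:
  α = (-3 - (-2)·-1.000) / (-4) = 1.250
  β = (0 - (3)·0.000) / (-4) = 0.000

(1.250, 0.000)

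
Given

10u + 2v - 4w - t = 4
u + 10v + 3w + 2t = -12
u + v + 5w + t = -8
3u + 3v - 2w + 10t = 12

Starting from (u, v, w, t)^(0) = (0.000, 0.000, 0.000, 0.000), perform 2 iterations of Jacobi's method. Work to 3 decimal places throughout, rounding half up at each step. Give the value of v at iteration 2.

-1.000

Iteration 1:
  u = (4 - (2)·0.000 - (-4)·0.000 - (-1)·0.000) / (10) = 0.400
  v = (-12 - (1)·0.000 - (3)·0.000 - (2)·0.000) / (10) = -1.200
  w = (-8 - (1)·0.000 - (1)·0.000 - (1)·0.000) / (5) = -1.600
  t = (12 - (3)·0.000 - (3)·0.000 - (-2)·0.000) / (10) = 1.200
Iteration 2:
  u = (4 - (2)·-1.200 - (-4)·-1.600 - (-1)·1.200) / (10) = 0.120
  v = (-12 - (1)·0.400 - (3)·-1.600 - (2)·1.200) / (10) = -1.000
  w = (-8 - (1)·0.400 - (1)·-1.200 - (1)·1.200) / (5) = -1.680
  t = (12 - (3)·0.400 - (3)·-1.200 - (-2)·-1.600) / (10) = 1.120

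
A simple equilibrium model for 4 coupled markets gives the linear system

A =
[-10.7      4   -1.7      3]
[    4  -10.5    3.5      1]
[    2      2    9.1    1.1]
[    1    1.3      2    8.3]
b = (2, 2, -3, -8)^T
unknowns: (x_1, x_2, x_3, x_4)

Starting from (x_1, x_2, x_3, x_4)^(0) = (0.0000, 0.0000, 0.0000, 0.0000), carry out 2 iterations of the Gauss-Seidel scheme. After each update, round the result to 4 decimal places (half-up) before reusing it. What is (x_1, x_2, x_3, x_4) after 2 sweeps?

(-0.4849, -0.5327, -0.0039, -0.8211)

Iteration 1:
  x_1 = (2 - (4)·0.0000 - (-1.7)·0.0000 - (3)·0.0000) / (-10.7) = -0.1869
  x_2 = (2 - (4)·-0.1869 - (3.5)·0.0000 - (1)·0.0000) / (-10.5) = -0.2617
  x_3 = (-3 - (2)·-0.1869 - (2)·-0.2617 - (1.1)·0.0000) / (9.1) = -0.2311
  x_4 = (-8 - (1)·-0.1869 - (1.3)·-0.2617 - (2)·-0.2311) / (8.3) = -0.8447
Iteration 2:
  x_1 = (2 - (4)·-0.2617 - (-1.7)·-0.2311 - (3)·-0.8447) / (-10.7) = -0.4849
  x_2 = (2 - (4)·-0.4849 - (3.5)·-0.2311 - (1)·-0.8447) / (-10.5) = -0.5327
  x_3 = (-3 - (2)·-0.4849 - (2)·-0.5327 - (1.1)·-0.8447) / (9.1) = -0.0039
  x_4 = (-8 - (1)·-0.4849 - (1.3)·-0.5327 - (2)·-0.0039) / (8.3) = -0.8211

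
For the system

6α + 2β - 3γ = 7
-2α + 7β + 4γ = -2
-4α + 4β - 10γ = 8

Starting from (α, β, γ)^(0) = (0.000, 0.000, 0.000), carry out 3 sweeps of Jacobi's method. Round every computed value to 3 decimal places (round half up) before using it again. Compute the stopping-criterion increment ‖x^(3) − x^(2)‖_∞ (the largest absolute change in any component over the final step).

Iteration 1:
  α = (7 - (2)·0.000 - (-3)·0.000) / (6) = 1.167
  β = (-2 - (-2)·0.000 - (4)·0.000) / (7) = -0.286
  γ = (8 - (-4)·0.000 - (4)·0.000) / (-10) = -0.800
Iteration 2:
  α = (7 - (2)·-0.286 - (-3)·-0.800) / (6) = 0.862
  β = (-2 - (-2)·1.167 - (4)·-0.800) / (7) = 0.505
  γ = (8 - (-4)·1.167 - (4)·-0.286) / (-10) = -1.381
Iteration 3:
  α = (7 - (2)·0.505 - (-3)·-1.381) / (6) = 0.308
  β = (-2 - (-2)·0.862 - (4)·-1.381) / (7) = 0.750
  γ = (8 - (-4)·0.862 - (4)·0.505) / (-10) = -0.943
Change: (-0.554, 0.245, 0.438) → max |·| = 0.554

0.554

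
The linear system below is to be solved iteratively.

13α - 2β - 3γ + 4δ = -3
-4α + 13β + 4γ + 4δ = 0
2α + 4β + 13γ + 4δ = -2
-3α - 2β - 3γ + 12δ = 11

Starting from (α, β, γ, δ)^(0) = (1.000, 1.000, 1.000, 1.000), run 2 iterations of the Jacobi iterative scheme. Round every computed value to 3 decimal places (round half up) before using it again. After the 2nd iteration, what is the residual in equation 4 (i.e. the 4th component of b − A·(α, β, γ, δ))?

-1.152

Iteration 1:
  α = (-3 - (-2)·1.000 - (-3)·1.000 - (4)·1.000) / (13) = -0.154
  β = (0 - (-4)·1.000 - (4)·1.000 - (4)·1.000) / (13) = -0.308
  γ = (-2 - (2)·1.000 - (4)·1.000 - (4)·1.000) / (13) = -0.923
  δ = (11 - (-3)·1.000 - (-2)·1.000 - (-3)·1.000) / (12) = 1.583
Iteration 2:
  α = (-3 - (-2)·-0.308 - (-3)·-0.923 - (4)·1.583) / (13) = -0.978
  β = (0 - (-4)·-0.154 - (4)·-0.923 - (4)·1.583) / (13) = -0.250
  γ = (-2 - (2)·-0.154 - (4)·-0.308 - (4)·1.583) / (13) = -0.522
  δ = (11 - (-3)·-0.154 - (-2)·-0.308 - (-3)·-0.923) / (12) = 0.596
Residual b − A·x = (5.264, -0.958, 5.358, -1.152)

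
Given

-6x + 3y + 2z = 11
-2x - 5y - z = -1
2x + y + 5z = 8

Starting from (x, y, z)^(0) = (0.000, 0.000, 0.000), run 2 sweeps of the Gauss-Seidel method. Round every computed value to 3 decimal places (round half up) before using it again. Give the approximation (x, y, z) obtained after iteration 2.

(-0.651, 0.031, 1.854)

Iteration 1:
  x = (11 - (3)·0.000 - (2)·0.000) / (-6) = -1.833
  y = (-1 - (-2)·-1.833 - (-1)·0.000) / (-5) = 0.933
  z = (8 - (2)·-1.833 - (1)·0.933) / (5) = 2.147
Iteration 2:
  x = (11 - (3)·0.933 - (2)·2.147) / (-6) = -0.651
  y = (-1 - (-2)·-0.651 - (-1)·2.147) / (-5) = 0.031
  z = (8 - (2)·-0.651 - (1)·0.031) / (5) = 1.854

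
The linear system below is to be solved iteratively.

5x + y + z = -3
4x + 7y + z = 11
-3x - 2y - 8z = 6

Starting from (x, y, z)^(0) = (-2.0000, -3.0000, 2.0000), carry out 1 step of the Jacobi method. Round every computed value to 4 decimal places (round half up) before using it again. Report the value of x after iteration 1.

-0.4000

Iteration 1:
  x = (-3 - (1)·-3.0000 - (1)·2.0000) / (5) = -0.4000
  y = (11 - (4)·-2.0000 - (1)·2.0000) / (7) = 2.4286
  z = (6 - (-3)·-2.0000 - (-2)·-3.0000) / (-8) = 0.7500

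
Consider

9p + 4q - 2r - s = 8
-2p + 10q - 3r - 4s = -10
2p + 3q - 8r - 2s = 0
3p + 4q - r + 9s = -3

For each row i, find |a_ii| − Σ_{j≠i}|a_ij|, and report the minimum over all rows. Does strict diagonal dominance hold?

row 1: |9| − (4+2+1) = 2
row 2: |10| − (2+3+4) = 1
row 3: |-8| − (2+3+2) = 1
row 4: |9| − (3+4+1) = 1
minimum over rows = 1 → strictly diagonally dominant (convergence guaranteed)

1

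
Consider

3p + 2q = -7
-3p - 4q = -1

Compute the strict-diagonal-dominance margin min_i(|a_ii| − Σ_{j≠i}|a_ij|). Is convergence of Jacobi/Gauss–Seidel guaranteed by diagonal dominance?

row 1: |3| − (2) = 1
row 2: |-4| − (3) = 1
minimum over rows = 1 → strictly diagonally dominant (convergence guaranteed)

1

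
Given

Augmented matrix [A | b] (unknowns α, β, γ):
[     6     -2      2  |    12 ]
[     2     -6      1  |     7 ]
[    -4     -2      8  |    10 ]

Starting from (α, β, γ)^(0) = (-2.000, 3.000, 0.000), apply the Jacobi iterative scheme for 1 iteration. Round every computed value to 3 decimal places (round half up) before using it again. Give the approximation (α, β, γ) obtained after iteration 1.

Iteration 1:
  α = (12 - (-2)·3.000 - (2)·0.000) / (6) = 3.000
  β = (7 - (2)·-2.000 - (1)·0.000) / (-6) = -1.833
  γ = (10 - (-4)·-2.000 - (-2)·3.000) / (8) = 1.000

(3.000, -1.833, 1.000)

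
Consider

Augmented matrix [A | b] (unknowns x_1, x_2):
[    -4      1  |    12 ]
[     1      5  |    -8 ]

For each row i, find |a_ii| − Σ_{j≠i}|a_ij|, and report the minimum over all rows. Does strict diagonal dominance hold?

row 1: |-4| − (1) = 3
row 2: |5| − (1) = 4
minimum over rows = 3 → strictly diagonally dominant (convergence guaranteed)

3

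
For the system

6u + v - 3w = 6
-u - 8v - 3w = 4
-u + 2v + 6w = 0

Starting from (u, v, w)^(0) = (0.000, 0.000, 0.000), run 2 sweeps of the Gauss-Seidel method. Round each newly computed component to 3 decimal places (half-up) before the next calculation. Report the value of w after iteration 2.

Iteration 1:
  u = (6 - (1)·0.000 - (-3)·0.000) / (6) = 1.000
  v = (4 - (-1)·1.000 - (-3)·0.000) / (-8) = -0.625
  w = (0 - (-1)·1.000 - (2)·-0.625) / (6) = 0.375
Iteration 2:
  u = (6 - (1)·-0.625 - (-3)·0.375) / (6) = 1.292
  v = (4 - (-1)·1.292 - (-3)·0.375) / (-8) = -0.802
  w = (0 - (-1)·1.292 - (2)·-0.802) / (6) = 0.483

0.483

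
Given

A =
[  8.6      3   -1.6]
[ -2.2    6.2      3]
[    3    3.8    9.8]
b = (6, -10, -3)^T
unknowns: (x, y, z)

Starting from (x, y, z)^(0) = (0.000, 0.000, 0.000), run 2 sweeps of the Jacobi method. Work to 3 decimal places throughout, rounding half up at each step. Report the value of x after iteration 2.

1.203

Iteration 1:
  x = (6 - (3)·0.000 - (-1.6)·0.000) / (8.6) = 0.698
  y = (-10 - (-2.2)·0.000 - (3)·0.000) / (6.2) = -1.613
  z = (-3 - (3)·0.000 - (3.8)·0.000) / (9.8) = -0.306
Iteration 2:
  x = (6 - (3)·-1.613 - (-1.6)·-0.306) / (8.6) = 1.203
  y = (-10 - (-2.2)·0.698 - (3)·-0.306) / (6.2) = -1.217
  z = (-3 - (3)·0.698 - (3.8)·-1.613) / (9.8) = 0.106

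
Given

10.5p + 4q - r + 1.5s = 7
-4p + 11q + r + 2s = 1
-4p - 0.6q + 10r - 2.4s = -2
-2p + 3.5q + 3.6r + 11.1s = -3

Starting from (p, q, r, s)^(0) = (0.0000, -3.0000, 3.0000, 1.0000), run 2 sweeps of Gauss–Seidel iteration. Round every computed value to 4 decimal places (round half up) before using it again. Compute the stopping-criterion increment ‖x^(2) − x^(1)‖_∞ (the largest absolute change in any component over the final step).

1.2945

Iteration 1:
  p = (7 - (4)·-3.0000 - (-1)·3.0000 - (1.5)·1.0000) / (10.5) = 1.9524
  q = (1 - (-4)·1.9524 - (1)·3.0000 - (2)·1.0000) / (11) = 0.3463
  r = (-2 - (-4)·1.9524 - (-0.6)·0.3463 - (-2.4)·1.0000) / (10) = 0.8417
  s = (-3 - (-2)·1.9524 - (3.5)·0.3463 - (3.6)·0.8417) / (11.1) = -0.3007
Iteration 2:
  p = (7 - (4)·0.3463 - (-1)·0.8417 - (1.5)·-0.3007) / (10.5) = 0.6579
  q = (1 - (-4)·0.6579 - (1)·0.8417 - (2)·-0.3007) / (11) = 0.3083
  r = (-2 - (-4)·0.6579 - (-0.6)·0.3083 - (-2.4)·-0.3007) / (10) = 0.0095
  s = (-3 - (-2)·0.6579 - (3.5)·0.3083 - (3.6)·0.0095) / (11.1) = -0.2520
Change: (-1.2945, -0.0380, -0.8322, 0.0487) → max |·| = 1.2945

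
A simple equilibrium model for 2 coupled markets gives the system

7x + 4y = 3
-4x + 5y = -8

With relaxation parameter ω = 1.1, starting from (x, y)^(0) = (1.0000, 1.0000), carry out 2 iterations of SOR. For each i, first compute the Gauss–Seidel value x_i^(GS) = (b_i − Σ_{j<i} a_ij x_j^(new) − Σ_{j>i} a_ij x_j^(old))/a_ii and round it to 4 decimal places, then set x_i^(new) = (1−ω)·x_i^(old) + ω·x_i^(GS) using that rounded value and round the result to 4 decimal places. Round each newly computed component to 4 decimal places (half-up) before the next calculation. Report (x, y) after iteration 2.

(1.8086, 0.0402)

Iteration 1:
  x: GS value = (3 - (4)·1.0000) / (7) = -0.1429;  x ← (1−ω)·1.0000 + ω·-0.1429 = -0.2572
  y: GS value = (-8 - (-4)·-0.2572) / (5) = -1.8058;  y ← (1−ω)·1.0000 + ω·-1.8058 = -2.0864
Iteration 2:
  x: GS value = (3 - (4)·-2.0864) / (7) = 1.6208;  x ← (1−ω)·-0.2572 + ω·1.6208 = 1.8086
  y: GS value = (-8 - (-4)·1.8086) / (5) = -0.1531;  y ← (1−ω)·-2.0864 + ω·-0.1531 = 0.0402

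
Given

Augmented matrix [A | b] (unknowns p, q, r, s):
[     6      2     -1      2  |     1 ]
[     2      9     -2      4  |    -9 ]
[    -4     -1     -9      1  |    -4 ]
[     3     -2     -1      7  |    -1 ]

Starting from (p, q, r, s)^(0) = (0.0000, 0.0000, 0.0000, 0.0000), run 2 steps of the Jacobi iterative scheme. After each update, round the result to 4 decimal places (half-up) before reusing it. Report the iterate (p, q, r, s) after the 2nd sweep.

(0.6217, -0.8748, 0.4656, -0.4365)

Iteration 1:
  p = (1 - (2)·0.0000 - (-1)·0.0000 - (2)·0.0000) / (6) = 0.1667
  q = (-9 - (2)·0.0000 - (-2)·0.0000 - (4)·0.0000) / (9) = -1.0000
  r = (-4 - (-4)·0.0000 - (-1)·0.0000 - (1)·0.0000) / (-9) = 0.4444
  s = (-1 - (3)·0.0000 - (-2)·0.0000 - (-1)·0.0000) / (7) = -0.1429
Iteration 2:
  p = (1 - (2)·-1.0000 - (-1)·0.4444 - (2)·-0.1429) / (6) = 0.6217
  q = (-9 - (2)·0.1667 - (-2)·0.4444 - (4)·-0.1429) / (9) = -0.8748
  r = (-4 - (-4)·0.1667 - (-1)·-1.0000 - (1)·-0.1429) / (-9) = 0.4656
  s = (-1 - (3)·0.1667 - (-2)·-1.0000 - (-1)·0.4444) / (7) = -0.4365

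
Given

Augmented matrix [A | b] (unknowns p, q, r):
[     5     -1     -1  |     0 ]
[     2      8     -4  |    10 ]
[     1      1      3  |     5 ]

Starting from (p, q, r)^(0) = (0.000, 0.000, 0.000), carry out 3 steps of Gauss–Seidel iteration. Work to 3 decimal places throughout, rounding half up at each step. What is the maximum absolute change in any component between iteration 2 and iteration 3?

Iteration 1:
  p = (0 - (-1)·0.000 - (-1)·0.000) / (5) = 0.000
  q = (10 - (2)·0.000 - (-4)·0.000) / (8) = 1.250
  r = (5 - (1)·0.000 - (1)·1.250) / (3) = 1.250
Iteration 2:
  p = (0 - (-1)·1.250 - (-1)·1.250) / (5) = 0.500
  q = (10 - (2)·0.500 - (-4)·1.250) / (8) = 1.750
  r = (5 - (1)·0.500 - (1)·1.750) / (3) = 0.917
Iteration 3:
  p = (0 - (-1)·1.750 - (-1)·0.917) / (5) = 0.533
  q = (10 - (2)·0.533 - (-4)·0.917) / (8) = 1.575
  r = (5 - (1)·0.533 - (1)·1.575) / (3) = 0.964
Change: (0.033, -0.175, 0.047) → max |·| = 0.175

0.175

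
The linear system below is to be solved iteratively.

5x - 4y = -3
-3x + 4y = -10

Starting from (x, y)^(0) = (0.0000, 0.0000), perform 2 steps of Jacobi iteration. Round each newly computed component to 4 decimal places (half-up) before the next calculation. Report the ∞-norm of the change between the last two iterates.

2.0000

Iteration 1:
  x = (-3 - (-4)·0.0000) / (5) = -0.6000
  y = (-10 - (-3)·0.0000) / (4) = -2.5000
Iteration 2:
  x = (-3 - (-4)·-2.5000) / (5) = -2.6000
  y = (-10 - (-3)·-0.6000) / (4) = -2.9500
Change: (-2.0000, -0.4500) → max |·| = 2.0000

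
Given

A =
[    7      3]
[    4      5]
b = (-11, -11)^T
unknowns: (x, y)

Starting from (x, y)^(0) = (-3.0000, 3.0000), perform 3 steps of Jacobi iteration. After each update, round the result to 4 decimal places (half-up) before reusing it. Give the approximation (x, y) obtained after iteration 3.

Iteration 1:
  x = (-11 - (3)·3.0000) / (7) = -2.8571
  y = (-11 - (4)·-3.0000) / (5) = 0.2000
Iteration 2:
  x = (-11 - (3)·0.2000) / (7) = -1.6571
  y = (-11 - (4)·-2.8571) / (5) = 0.0857
Iteration 3:
  x = (-11 - (3)·0.0857) / (7) = -1.6082
  y = (-11 - (4)·-1.6571) / (5) = -0.8743

(-1.6082, -0.8743)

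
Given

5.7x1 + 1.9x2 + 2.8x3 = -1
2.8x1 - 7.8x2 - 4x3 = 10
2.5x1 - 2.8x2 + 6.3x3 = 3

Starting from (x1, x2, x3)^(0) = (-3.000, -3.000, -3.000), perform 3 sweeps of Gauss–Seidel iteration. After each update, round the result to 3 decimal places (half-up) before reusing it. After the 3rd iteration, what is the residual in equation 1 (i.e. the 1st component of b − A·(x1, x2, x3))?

Iteration 1:
  x1 = (-1 - (1.9)·-3.000 - (2.8)·-3.000) / (5.7) = 2.298
  x2 = (10 - (2.8)·2.298 - (-4)·-3.000) / (-7.8) = 1.081
  x3 = (3 - (2.5)·2.298 - (-2.8)·1.081) / (6.3) = 0.045
Iteration 2:
  x1 = (-1 - (1.9)·1.081 - (2.8)·0.045) / (5.7) = -0.558
  x2 = (10 - (2.8)·-0.558 - (-4)·0.045) / (-7.8) = -1.505
  x3 = (3 - (2.5)·-0.558 - (-2.8)·-1.505) / (6.3) = 0.029
Iteration 3:
  x1 = (-1 - (1.9)·-1.505 - (2.8)·0.029) / (5.7) = 0.312
  x2 = (10 - (2.8)·0.312 - (-4)·0.029) / (-7.8) = -1.185
  x3 = (3 - (2.5)·0.312 - (-2.8)·-1.185) / (6.3) = -0.174
Residual b − A·x = (-0.040, -0.813, -0.002)

-0.040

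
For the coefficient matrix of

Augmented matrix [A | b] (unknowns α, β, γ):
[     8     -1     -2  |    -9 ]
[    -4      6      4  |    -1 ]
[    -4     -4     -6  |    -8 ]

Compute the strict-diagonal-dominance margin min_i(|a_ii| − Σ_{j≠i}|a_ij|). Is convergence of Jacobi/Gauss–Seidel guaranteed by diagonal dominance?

row 1: |8| − (1+2) = 5
row 2: |6| − (4+4) = -2
row 3: |-6| − (4+4) = -2
minimum over rows = -2 → not strictly diagonally dominant

-2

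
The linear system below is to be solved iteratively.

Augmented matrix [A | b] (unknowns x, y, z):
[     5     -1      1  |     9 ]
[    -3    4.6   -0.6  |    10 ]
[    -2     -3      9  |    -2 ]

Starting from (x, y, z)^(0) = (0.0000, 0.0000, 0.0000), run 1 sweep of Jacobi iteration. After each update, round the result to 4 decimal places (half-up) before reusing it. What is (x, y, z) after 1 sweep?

(1.8000, 2.1739, -0.2222)

Iteration 1:
  x = (9 - (-1)·0.0000 - (1)·0.0000) / (5) = 1.8000
  y = (10 - (-3)·0.0000 - (-0.6)·0.0000) / (4.6) = 2.1739
  z = (-2 - (-2)·0.0000 - (-3)·0.0000) / (9) = -0.2222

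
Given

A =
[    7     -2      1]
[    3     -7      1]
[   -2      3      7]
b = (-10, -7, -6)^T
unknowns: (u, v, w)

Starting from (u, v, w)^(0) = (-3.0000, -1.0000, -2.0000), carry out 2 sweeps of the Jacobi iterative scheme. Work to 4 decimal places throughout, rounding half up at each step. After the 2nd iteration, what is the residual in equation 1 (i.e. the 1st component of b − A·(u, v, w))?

1.2860

Iteration 1:
  u = (-10 - (-2)·-1.0000 - (1)·-2.0000) / (7) = -1.4286
  v = (-7 - (3)·-3.0000 - (1)·-2.0000) / (-7) = -0.5714
  w = (-6 - (-2)·-3.0000 - (3)·-1.0000) / (7) = -1.2857
Iteration 2:
  u = (-10 - (-2)·-0.5714 - (1)·-1.2857) / (7) = -1.4082
  v = (-7 - (3)·-1.4286 - (1)·-1.2857) / (-7) = 0.2041
  w = (-6 - (-2)·-1.4286 - (3)·-0.5714) / (7) = -1.0204
Residual b − A·x = (1.2860, -0.3263, -2.2859)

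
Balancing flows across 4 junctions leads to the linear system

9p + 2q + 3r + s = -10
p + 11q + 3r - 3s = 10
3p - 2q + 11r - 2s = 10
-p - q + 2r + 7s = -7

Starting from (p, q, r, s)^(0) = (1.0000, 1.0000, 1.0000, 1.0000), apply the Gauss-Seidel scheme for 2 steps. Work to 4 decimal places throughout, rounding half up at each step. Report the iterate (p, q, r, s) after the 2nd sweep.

(-1.7606, 0.1481, 1.1240, -1.5515)

Iteration 1:
  p = (-10 - (2)·1.0000 - (3)·1.0000 - (1)·1.0000) / (9) = -1.7778
  q = (10 - (1)·-1.7778 - (3)·1.0000 - (-3)·1.0000) / (11) = 1.0707
  r = (10 - (3)·-1.7778 - (-2)·1.0707 - (-2)·1.0000) / (11) = 1.7704
  s = (-7 - (-1)·-1.7778 - (-1)·1.0707 - (2)·1.7704) / (7) = -1.6068
Iteration 2:
  p = (-10 - (2)·1.0707 - (3)·1.7704 - (1)·-1.6068) / (9) = -1.7606
  q = (10 - (1)·-1.7606 - (3)·1.7704 - (-3)·-1.6068) / (11) = 0.1481
  r = (10 - (3)·-1.7606 - (-2)·0.1481 - (-2)·-1.6068) / (11) = 1.1240
  s = (-7 - (-1)·-1.7606 - (-1)·0.1481 - (2)·1.1240) / (7) = -1.5515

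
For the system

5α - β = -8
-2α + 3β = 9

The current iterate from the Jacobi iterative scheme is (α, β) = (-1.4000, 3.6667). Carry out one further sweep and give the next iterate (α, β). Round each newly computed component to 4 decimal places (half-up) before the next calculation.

One sweep:
  α = (-8 - (-1)·3.6667) / (5) = -0.8667
  β = (9 - (-2)·-1.4000) / (3) = 2.0667

(-0.8667, 2.0667)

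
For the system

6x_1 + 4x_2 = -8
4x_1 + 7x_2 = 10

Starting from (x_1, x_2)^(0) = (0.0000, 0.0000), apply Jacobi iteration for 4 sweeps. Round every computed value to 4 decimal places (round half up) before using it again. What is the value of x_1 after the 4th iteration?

Iteration 1:
  x_1 = (-8 - (4)·0.0000) / (6) = -1.3333
  x_2 = (10 - (4)·0.0000) / (7) = 1.4286
Iteration 2:
  x_1 = (-8 - (4)·1.4286) / (6) = -2.2857
  x_2 = (10 - (4)·-1.3333) / (7) = 2.1905
Iteration 3:
  x_1 = (-8 - (4)·2.1905) / (6) = -2.7937
  x_2 = (10 - (4)·-2.2857) / (7) = 2.7347
Iteration 4:
  x_1 = (-8 - (4)·2.7347) / (6) = -3.1565
  x_2 = (10 - (4)·-2.7937) / (7) = 3.0250

-3.1565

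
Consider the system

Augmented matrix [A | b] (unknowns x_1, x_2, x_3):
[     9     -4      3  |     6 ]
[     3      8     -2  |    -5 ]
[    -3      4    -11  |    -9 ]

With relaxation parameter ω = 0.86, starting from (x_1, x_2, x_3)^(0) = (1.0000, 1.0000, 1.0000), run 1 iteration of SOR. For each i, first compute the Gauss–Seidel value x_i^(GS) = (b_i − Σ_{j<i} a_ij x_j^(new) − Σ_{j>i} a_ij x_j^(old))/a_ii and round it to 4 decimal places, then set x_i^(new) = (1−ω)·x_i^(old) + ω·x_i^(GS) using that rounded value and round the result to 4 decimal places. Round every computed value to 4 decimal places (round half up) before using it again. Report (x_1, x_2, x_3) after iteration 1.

(0.8089, -0.4433, 0.5153)

Iteration 1:
  x_1: GS value = (6 - (-4)·1.0000 - (3)·1.0000) / (9) = 0.7778;  x_1 ← (1−ω)·1.0000 + ω·0.7778 = 0.8089
  x_2: GS value = (-5 - (3)·0.8089 - (-2)·1.0000) / (8) = -0.6783;  x_2 ← (1−ω)·1.0000 + ω·-0.6783 = -0.4433
  x_3: GS value = (-9 - (-3)·0.8089 - (4)·-0.4433) / (-11) = 0.4364;  x_3 ← (1−ω)·1.0000 + ω·0.4364 = 0.5153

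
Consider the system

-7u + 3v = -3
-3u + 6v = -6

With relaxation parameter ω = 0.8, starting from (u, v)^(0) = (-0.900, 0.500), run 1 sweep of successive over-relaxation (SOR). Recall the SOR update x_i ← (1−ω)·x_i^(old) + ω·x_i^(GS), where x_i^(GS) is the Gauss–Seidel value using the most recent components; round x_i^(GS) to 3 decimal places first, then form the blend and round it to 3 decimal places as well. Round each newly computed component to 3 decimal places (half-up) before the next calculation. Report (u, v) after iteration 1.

Iteration 1:
  u: GS value = (-3 - (3)·0.500) / (-7) = 0.643;  u ← (1−ω)·-0.900 + ω·0.643 = 0.334
  v: GS value = (-6 - (-3)·0.334) / (6) = -0.833;  v ← (1−ω)·0.500 + ω·-0.833 = -0.566

(0.334, -0.566)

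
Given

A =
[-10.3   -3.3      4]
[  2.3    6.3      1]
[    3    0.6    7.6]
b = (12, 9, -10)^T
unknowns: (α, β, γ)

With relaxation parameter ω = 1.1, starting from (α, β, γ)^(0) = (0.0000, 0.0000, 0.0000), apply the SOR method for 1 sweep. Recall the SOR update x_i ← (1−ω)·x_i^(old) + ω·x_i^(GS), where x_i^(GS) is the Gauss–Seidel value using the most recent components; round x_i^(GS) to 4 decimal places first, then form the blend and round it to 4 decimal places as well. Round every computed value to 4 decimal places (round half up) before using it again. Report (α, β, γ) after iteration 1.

Iteration 1:
  α: GS value = (12 - (-3.3)·0.0000 - (4)·0.0000) / (-10.3) = -1.1650;  α ← (1−ω)·0.0000 + ω·-1.1650 = -1.2815
  β: GS value = (9 - (2.3)·-1.2815 - (1)·0.0000) / (6.3) = 1.8964;  β ← (1−ω)·0.0000 + ω·1.8964 = 2.0860
  γ: GS value = (-10 - (3)·-1.2815 - (0.6)·2.0860) / (7.6) = -0.9746;  γ ← (1−ω)·0.0000 + ω·-0.9746 = -1.0721

(-1.2815, 2.0860, -1.0721)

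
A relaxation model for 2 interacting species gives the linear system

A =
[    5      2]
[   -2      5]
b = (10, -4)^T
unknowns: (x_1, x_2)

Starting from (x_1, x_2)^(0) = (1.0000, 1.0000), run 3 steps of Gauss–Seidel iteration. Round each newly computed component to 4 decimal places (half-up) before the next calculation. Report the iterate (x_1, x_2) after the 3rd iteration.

(1.9898, -0.0041)

Iteration 1:
  x_1 = (10 - (2)·1.0000) / (5) = 1.6000
  x_2 = (-4 - (-2)·1.6000) / (5) = -0.1600
Iteration 2:
  x_1 = (10 - (2)·-0.1600) / (5) = 2.0640
  x_2 = (-4 - (-2)·2.0640) / (5) = 0.0256
Iteration 3:
  x_1 = (10 - (2)·0.0256) / (5) = 1.9898
  x_2 = (-4 - (-2)·1.9898) / (5) = -0.0041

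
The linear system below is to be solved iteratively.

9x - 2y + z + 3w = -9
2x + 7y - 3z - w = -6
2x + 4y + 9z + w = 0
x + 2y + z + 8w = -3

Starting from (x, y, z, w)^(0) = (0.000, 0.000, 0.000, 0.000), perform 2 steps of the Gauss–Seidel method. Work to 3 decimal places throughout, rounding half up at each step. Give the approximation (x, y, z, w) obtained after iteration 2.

Iteration 1:
  x = (-9 - (-2)·0.000 - (1)·0.000 - (3)·0.000) / (9) = -1.000
  y = (-6 - (2)·-1.000 - (-3)·0.000 - (-1)·0.000) / (7) = -0.571
  z = (0 - (2)·-1.000 - (4)·-0.571 - (1)·0.000) / (9) = 0.476
  w = (-3 - (1)·-1.000 - (2)·-0.571 - (1)·0.476) / (8) = -0.167
Iteration 2:
  x = (-9 - (-2)·-0.571 - (1)·0.476 - (3)·-0.167) / (9) = -1.124
  y = (-6 - (2)·-1.124 - (-3)·0.476 - (-1)·-0.167) / (7) = -0.356
  z = (0 - (2)·-1.124 - (4)·-0.356 - (1)·-0.167) / (9) = 0.427
  w = (-3 - (1)·-1.124 - (2)·-0.356 - (1)·0.427) / (8) = -0.199

(-1.124, -0.356, 0.427, -0.199)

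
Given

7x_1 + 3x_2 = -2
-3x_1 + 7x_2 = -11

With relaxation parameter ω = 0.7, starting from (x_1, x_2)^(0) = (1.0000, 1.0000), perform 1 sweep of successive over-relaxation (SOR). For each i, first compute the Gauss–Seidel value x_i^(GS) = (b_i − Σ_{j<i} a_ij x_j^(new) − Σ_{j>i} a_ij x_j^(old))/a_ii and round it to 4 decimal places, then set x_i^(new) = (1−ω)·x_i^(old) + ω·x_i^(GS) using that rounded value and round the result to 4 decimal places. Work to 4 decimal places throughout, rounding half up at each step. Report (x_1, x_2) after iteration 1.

(-0.2000, -0.8600)

Iteration 1:
  x_1: GS value = (-2 - (3)·1.0000) / (7) = -0.7143;  x_1 ← (1−ω)·1.0000 + ω·-0.7143 = -0.2000
  x_2: GS value = (-11 - (-3)·-0.2000) / (7) = -1.6571;  x_2 ← (1−ω)·1.0000 + ω·-1.6571 = -0.8600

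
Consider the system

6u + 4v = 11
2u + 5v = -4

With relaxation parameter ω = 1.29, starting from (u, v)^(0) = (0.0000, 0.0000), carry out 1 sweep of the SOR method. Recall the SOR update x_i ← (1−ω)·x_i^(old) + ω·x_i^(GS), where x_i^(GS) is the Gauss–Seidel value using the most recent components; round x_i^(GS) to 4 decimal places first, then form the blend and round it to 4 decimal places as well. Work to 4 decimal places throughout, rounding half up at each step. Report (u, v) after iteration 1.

(2.3650, -2.2523)

Iteration 1:
  u: GS value = (11 - (4)·0.0000) / (6) = 1.8333;  u ← (1−ω)·0.0000 + ω·1.8333 = 2.3650
  v: GS value = (-4 - (2)·2.3650) / (5) = -1.7460;  v ← (1−ω)·0.0000 + ω·-1.7460 = -2.2523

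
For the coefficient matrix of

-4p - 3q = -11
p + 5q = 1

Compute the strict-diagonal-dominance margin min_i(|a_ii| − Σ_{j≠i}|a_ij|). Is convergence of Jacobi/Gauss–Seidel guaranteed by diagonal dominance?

row 1: |-4| − (3) = 1
row 2: |5| − (1) = 4
minimum over rows = 1 → strictly diagonally dominant (convergence guaranteed)

1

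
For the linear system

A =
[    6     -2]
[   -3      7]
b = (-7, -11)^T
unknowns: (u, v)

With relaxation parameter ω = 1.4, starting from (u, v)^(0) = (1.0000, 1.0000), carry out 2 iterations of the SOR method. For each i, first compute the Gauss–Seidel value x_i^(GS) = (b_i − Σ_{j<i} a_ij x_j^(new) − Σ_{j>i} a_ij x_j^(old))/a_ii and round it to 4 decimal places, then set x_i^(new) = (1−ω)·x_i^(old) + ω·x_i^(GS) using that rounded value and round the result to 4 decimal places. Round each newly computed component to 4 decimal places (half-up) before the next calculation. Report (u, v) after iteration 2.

Iteration 1:
  u: GS value = (-7 - (-2)·1.0000) / (6) = -0.8333;  u ← (1−ω)·1.0000 + ω·-0.8333 = -1.5666
  v: GS value = (-11 - (-3)·-1.5666) / (7) = -2.2428;  v ← (1−ω)·1.0000 + ω·-2.2428 = -3.5399
Iteration 2:
  u: GS value = (-7 - (-2)·-3.5399) / (6) = -2.3466;  u ← (1−ω)·-1.5666 + ω·-2.3466 = -2.6586
  v: GS value = (-11 - (-3)·-2.6586) / (7) = -2.7108;  v ← (1−ω)·-3.5399 + ω·-2.7108 = -2.3792

(-2.6586, -2.3792)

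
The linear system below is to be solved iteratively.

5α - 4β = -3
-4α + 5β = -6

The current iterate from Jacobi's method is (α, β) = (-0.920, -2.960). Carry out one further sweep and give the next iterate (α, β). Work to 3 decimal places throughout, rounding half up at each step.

One sweep:
  α = (-3 - (-4)·-2.960) / (5) = -2.968
  β = (-6 - (-4)·-0.920) / (5) = -1.936

(-2.968, -1.936)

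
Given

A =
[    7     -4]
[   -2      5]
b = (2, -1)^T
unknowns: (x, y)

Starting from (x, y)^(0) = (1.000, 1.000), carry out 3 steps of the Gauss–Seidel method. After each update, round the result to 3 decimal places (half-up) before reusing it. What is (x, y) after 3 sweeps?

Iteration 1:
  x = (2 - (-4)·1.000) / (7) = 0.857
  y = (-1 - (-2)·0.857) / (5) = 0.143
Iteration 2:
  x = (2 - (-4)·0.143) / (7) = 0.367
  y = (-1 - (-2)·0.367) / (5) = -0.053
Iteration 3:
  x = (2 - (-4)·-0.053) / (7) = 0.255
  y = (-1 - (-2)·0.255) / (5) = -0.098

(0.255, -0.098)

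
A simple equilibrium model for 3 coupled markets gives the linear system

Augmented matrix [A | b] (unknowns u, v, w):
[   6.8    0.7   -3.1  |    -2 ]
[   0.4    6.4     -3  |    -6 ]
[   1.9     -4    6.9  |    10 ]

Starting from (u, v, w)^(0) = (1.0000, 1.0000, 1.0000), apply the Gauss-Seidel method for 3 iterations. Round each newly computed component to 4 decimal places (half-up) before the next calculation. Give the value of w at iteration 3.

Iteration 1:
  u = (-2 - (0.7)·1.0000 - (-3.1)·1.0000) / (6.8) = 0.0588
  v = (-6 - (0.4)·0.0588 - (-3)·1.0000) / (6.4) = -0.4724
  w = (10 - (1.9)·0.0588 - (-4)·-0.4724) / (6.9) = 1.1592
Iteration 2:
  u = (-2 - (0.7)·-0.4724 - (-3.1)·1.1592) / (6.8) = 0.2830
  v = (-6 - (0.4)·0.2830 - (-3)·1.1592) / (6.4) = -0.4118
  w = (10 - (1.9)·0.2830 - (-4)·-0.4118) / (6.9) = 1.1326
Iteration 3:
  u = (-2 - (0.7)·-0.4118 - (-3.1)·1.1326) / (6.8) = 0.2646
  v = (-6 - (0.4)·0.2646 - (-3)·1.1326) / (6.4) = -0.4231
  w = (10 - (1.9)·0.2646 - (-4)·-0.4231) / (6.9) = 1.1311

1.1311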